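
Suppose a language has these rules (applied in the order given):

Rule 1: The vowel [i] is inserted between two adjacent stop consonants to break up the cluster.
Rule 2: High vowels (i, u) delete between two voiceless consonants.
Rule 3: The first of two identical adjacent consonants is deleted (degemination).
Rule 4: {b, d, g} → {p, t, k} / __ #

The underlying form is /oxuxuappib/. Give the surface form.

Rule 1 (stop-cluster i-epenthesis): /p/ and /p/ form a stop–stop cluster, so [i] is inserted between them. /oxuxuappib/ → oxuxuapipib.
Rule 2 (high vowel syncope): /u/ is a high vowel flanked by voiceless consonants /x/ and /x/, so it deletes. /i/ is a high vowel flanked by voiceless consonants /p/ and /p/, so it deletes. /oxuxuapipib/ → oxxuappib.
Rule 3 (degemination): /xx/ is a geminate; the first /x/ deletes. /pp/ is a geminate; the first /p/ deletes. /oxxuappib/ → oxuapib.
Rule 4 (final devoicing): /b/ is a voiced stop in word-final position, so it devoices to [p]. /oxuapib/ → oxuapip.

oxuapip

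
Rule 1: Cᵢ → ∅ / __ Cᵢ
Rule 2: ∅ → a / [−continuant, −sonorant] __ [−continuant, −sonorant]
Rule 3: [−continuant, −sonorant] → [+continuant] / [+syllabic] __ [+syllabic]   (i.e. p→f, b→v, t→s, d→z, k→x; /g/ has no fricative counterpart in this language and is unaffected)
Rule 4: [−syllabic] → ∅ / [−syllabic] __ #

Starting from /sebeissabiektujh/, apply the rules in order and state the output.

seveisaviexasuj

Rule 1 (degemination): /ss/ is a geminate; the first /s/ deletes. /sebeissabiektujh/ → sebeisabiektujh.
Rule 2 (stop-cluster a-epenthesis): /k/ and /t/ form a stop–stop cluster, so [a] is inserted between them. /sebeisabiektujh/ → sebeisabiekatujh.
Rule 3 (intervocalic spirantization): /b/ is a stop between vowels /e/ and /e/, so it spirantizes to the fricative [v]. /b/ is a stop between vowels /a/ and /i/, so it spirantizes to the fricative [v]. /k/ is a stop between vowels /e/ and /a/, so it spirantizes to the fricative [x]. /t/ is a stop between vowels /a/ and /u/, so it spirantizes to the fricative [s]. /sebeisabiekatujh/ → seveisaviexasujh.
Rule 4 (final cluster simplification): /h/ is the second consonant of a word-final cluster /jh/, so it deletes. /seveisaviexasujh/ → seveisaviexasuj.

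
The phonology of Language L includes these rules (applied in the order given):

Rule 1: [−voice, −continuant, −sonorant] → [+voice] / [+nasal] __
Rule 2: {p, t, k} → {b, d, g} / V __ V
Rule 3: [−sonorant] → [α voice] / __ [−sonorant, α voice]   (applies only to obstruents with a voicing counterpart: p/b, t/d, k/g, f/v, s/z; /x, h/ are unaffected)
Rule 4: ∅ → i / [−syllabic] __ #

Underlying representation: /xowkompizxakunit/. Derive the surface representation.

xowkombisxaguniti

Rule 1 (post-nasal voicing): /p/ is a voiceless stop immediately after the nasal /m/, so it voices to [b]. /xowkompizxakunit/ → xowkombizxakunit.
Rule 2 (intervocalic voicing): /k/ is a voiceless stop between vowels /a/ and /u/, so it voices to [g]. /xowkombizxakunit/ → xowkombizxagunit.
Rule 3 (regressive voicing assimilation): /z/ precedes the voiceless obstruent /x/, so it devoices to [s] by assimilation. /xowkombizxagunit/ → xowkombisxagunit.
Rule 4 (final i-epenthesis): the form ends in the consonant /t/, so [i] is inserted word-finally. /xowkombisxagunit/ → xowkombisxaguniti.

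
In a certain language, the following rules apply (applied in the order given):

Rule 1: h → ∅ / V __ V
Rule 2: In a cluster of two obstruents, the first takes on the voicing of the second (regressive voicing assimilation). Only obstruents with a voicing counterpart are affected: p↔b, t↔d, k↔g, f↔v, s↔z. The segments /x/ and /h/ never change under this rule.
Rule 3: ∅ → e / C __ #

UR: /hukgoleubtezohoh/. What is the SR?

huggoleuptezoohe

Rule 1 (intervocalic h-deletion): /h/ occurs between vowels /o/ and /o/, so it deletes. /hukgoleubtezohoh/ → hukgoleubtezooh.
Rule 2 (regressive voicing assimilation): /k/ precedes the voiced obstruent /g/, so it voices to [g] by assimilation. /b/ precedes the voiceless obstruent /t/, so it devoices to [p] by assimilation. /hukgoleubtezooh/ → huggoleuptezooh.
Rule 3 (final e-epenthesis): the form ends in the consonant /h/, so [e] is inserted word-finally. /huggoleuptezooh/ → huggoleuptezoohe.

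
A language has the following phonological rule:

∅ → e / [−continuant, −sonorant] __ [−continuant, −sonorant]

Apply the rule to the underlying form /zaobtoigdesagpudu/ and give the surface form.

zaobetoigedesagepudu

/b/ and /t/ form a stop–stop cluster, so [e] is inserted between them.
/g/ and /d/ form a stop–stop cluster, so [e] is inserted between them.
/g/ and /p/ form a stop–stop cluster, so [e] is inserted between them.
Surface form: [zaobetoigedesagepudu].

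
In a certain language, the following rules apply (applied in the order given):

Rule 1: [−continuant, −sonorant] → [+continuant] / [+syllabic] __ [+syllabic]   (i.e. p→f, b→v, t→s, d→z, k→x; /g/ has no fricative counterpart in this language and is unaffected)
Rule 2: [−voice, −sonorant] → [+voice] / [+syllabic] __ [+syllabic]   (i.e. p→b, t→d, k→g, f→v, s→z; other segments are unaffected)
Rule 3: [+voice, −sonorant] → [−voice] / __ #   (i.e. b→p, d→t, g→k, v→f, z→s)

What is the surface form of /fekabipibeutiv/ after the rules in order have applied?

Rule 1 (intervocalic spirantization): /k/ is a stop between vowels /e/ and /a/, so it spirantizes to the fricative [x]. /b/ is a stop between vowels /a/ and /i/, so it spirantizes to the fricative [v]. /p/ is a stop between vowels /i/ and /i/, so it spirantizes to the fricative [f]. /b/ is a stop between vowels /i/ and /e/, so it spirantizes to the fricative [v]. /t/ is a stop between vowels /u/ and /i/, so it spirantizes to the fricative [s]. /fekabipibeutiv/ → fexavifiveusiv.
Rule 2 (intervocalic voicing): /f/ is a voiceless obstruent between vowels /i/ and /i/, so it voices to [v]. /s/ is a voiceless obstruent between vowels /u/ and /i/, so it voices to [z]. /fexavifiveusiv/ → fexaviviveuziv.
Rule 3 (final devoicing): /v/ is a voiced obstruent in word-final position, so it devoices to [f]. /fexaviviveuziv/ → fexaviviveuzif.

fexaviviveuzif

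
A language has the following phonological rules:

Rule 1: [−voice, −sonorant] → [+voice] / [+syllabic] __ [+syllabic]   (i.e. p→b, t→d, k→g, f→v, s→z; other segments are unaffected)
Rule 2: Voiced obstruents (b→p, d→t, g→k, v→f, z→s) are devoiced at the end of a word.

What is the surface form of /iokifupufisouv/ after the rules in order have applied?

iogivubuvizouf

Rule 1 (intervocalic voicing): /k/ is a voiceless obstruent between vowels /o/ and /i/, so it voices to [g]. /f/ is a voiceless obstruent between vowels /i/ and /u/, so it voices to [v]. /p/ is a voiceless obstruent between vowels /u/ and /u/, so it voices to [b]. /f/ is a voiceless obstruent between vowels /u/ and /i/, so it voices to [v]. /s/ is a voiceless obstruent between vowels /i/ and /o/, so it voices to [z]. /iokifupufisouv/ → iogivubuvizouv.
Rule 2 (final devoicing): /v/ is a voiced obstruent in word-final position, so it devoices to [f]. /iogivubuvizouv/ → iogivubuvizouf.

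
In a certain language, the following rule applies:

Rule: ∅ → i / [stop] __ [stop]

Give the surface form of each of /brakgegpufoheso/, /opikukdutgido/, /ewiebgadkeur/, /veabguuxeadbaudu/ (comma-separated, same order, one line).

/brakgegpufoheso/: /k/ and /g/ form a stop–stop cluster, so [i] is inserted between them. /g/ and /p/ form a stop–stop cluster, so [i] is inserted between them. → [brakigegipufoheso].
/opikukdutgido/: /k/ and /d/ form a stop–stop cluster, so [i] is inserted between them. /t/ and /g/ form a stop–stop cluster, so [i] is inserted between them. → [opikukidutigido].
/ewiebgadkeur/: /b/ and /g/ form a stop–stop cluster, so [i] is inserted between them. /d/ and /k/ form a stop–stop cluster, so [i] is inserted between them. → [ewiebigadikeur].
/veabguuxeadbaudu/: /b/ and /g/ form a stop–stop cluster, so [i] is inserted between them. /d/ and /b/ form a stop–stop cluster, so [i] is inserted between them. → [veabiguuxeadibaudu].

brakigegipufoheso, opikukidutigido, ewiebigadikeur, veabiguuxeadibaudu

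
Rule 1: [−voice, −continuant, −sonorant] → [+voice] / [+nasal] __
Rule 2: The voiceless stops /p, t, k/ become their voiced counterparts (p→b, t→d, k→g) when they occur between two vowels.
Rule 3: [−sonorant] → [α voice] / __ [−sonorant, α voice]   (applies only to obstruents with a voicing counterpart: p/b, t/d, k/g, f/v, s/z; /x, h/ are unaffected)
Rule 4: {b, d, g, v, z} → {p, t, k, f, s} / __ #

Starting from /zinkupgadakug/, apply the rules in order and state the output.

Rule 1 (post-nasal voicing): /k/ is a voiceless stop immediately after the nasal /n/, so it voices to [g]. /zinkupgadakug/ → zingupgadakug.
Rule 2 (intervocalic voicing): /k/ is a voiceless stop between vowels /a/ and /u/, so it voices to [g]. /zingupgadakug/ → zingupgadagug.
Rule 3 (regressive voicing assimilation): /p/ precedes the voiced obstruent /g/, so it voices to [b] by assimilation. /zingupgadagug/ → zingubgadagug.
Rule 4 (final devoicing): /g/ is a voiced obstruent in word-final position, so it devoices to [k]. /zingubgadagug/ → zingubgadaguk.

zingubgadaguk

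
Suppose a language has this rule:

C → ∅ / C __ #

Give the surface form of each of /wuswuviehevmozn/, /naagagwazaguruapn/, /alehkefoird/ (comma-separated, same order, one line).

/wuswuviehevmozn/: /n/ is the second consonant of a word-final cluster /zn/, so it deletes. → [wuswuviehevmoz].
/naagagwazaguruapn/: /n/ is the second consonant of a word-final cluster /pn/, so it deletes. → [naagagwazaguruap].
/alehkefoird/: /d/ is the second consonant of a word-final cluster /rd/, so it deletes. → [alehkefoir].

wuswuviehevmoz, naagagwazaguruap, alehkefoir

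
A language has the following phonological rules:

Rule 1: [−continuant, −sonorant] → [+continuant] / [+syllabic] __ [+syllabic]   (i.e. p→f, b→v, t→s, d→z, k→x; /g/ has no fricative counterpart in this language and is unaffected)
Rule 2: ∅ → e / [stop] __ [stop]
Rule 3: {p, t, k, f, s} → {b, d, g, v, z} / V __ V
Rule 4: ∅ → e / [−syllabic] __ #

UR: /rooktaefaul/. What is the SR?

Rule 1 (intervocalic spirantization): no segment meets the environment; /rooktaefaul/ is unchanged.
Rule 2 (stop-cluster e-epenthesis): /k/ and /t/ form a stop–stop cluster, so [e] is inserted between them. /rooktaefaul/ → rooketaefaul.
Rule 3 (intervocalic voicing): /k/ is a voiceless obstruent between vowels /o/ and /e/, so it voices to [g]. /t/ is a voiceless obstruent between vowels /e/ and /a/, so it voices to [d]. /f/ is a voiceless obstruent between vowels /e/ and /a/, so it voices to [v]. /rooketaefaul/ → roogedaevaul.
Rule 4 (final e-epenthesis): the form ends in the consonant /l/, so [e] is inserted word-finally. /roogedaevaul/ → roogedaevaule.

roogedaevaule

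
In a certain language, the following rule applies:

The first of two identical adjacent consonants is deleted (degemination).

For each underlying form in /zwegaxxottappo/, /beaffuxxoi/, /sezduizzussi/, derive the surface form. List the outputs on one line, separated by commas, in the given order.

/zwegaxxottappo/: /xx/ is a geminate; the first /x/ deletes. /tt/ is a geminate; the first /t/ deletes. /pp/ is a geminate; the first /p/ deletes. → [zwegaxotapo].
/beaffuxxoi/: /ff/ is a geminate; the first /f/ deletes. /xx/ is a geminate; the first /x/ deletes. → [beafuxoi].
/sezduizzussi/: /zz/ is a geminate; the first /z/ deletes. /ss/ is a geminate; the first /s/ deletes. → [sezduizusi].

zwegaxotapo, beafuxoi, sezduizusi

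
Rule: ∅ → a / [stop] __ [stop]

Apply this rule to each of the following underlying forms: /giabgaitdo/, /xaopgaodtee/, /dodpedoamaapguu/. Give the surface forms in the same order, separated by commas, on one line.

/giabgaitdo/: /b/ and /g/ form a stop–stop cluster, so [a] is inserted between them. /t/ and /d/ form a stop–stop cluster, so [a] is inserted between them. → [giabagaitado].
/xaopgaodtee/: /p/ and /g/ form a stop–stop cluster, so [a] is inserted between them. /d/ and /t/ form a stop–stop cluster, so [a] is inserted between them. → [xaopagaodatee].
/dodpedoamaapguu/: /d/ and /p/ form a stop–stop cluster, so [a] is inserted between them. /p/ and /g/ form a stop–stop cluster, so [a] is inserted between them. → [dodapedoamaapaguu].

giabagaitado, xaopagaodatee, dodapedoamaapaguu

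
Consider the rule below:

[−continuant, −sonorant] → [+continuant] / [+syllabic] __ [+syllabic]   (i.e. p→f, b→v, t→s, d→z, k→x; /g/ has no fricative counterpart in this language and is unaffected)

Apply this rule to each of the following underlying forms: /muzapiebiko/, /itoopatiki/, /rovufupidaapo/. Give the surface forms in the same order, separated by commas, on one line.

/muzapiebiko/: /p/ is a stop between vowels /a/ and /i/, so it spirantizes to the fricative [f]. /b/ is a stop between vowels /e/ and /i/, so it spirantizes to the fricative [v]. /k/ is a stop between vowels /i/ and /o/, so it spirantizes to the fricative [x]. → [muzafievixo].
/itoopatiki/: /t/ is a stop between vowels /i/ and /o/, so it spirantizes to the fricative [s]. /p/ is a stop between vowels /o/ and /a/, so it spirantizes to the fricative [f]. /t/ is a stop between vowels /a/ and /i/, so it spirantizes to the fricative [s]. /k/ is a stop between vowels /i/ and /i/, so it spirantizes to the fricative [x]. → [isoofasixi].
/rovufupidaapo/: /p/ is a stop between vowels /u/ and /i/, so it spirantizes to the fricative [f]. /d/ is a stop between vowels /i/ and /a/, so it spirantizes to the fricative [z]. /p/ is a stop between vowels /a/ and /o/, so it spirantizes to the fricative [f]. → [rovufufizaafo].

muzafievixo, isoofasixi, rovufufizaafo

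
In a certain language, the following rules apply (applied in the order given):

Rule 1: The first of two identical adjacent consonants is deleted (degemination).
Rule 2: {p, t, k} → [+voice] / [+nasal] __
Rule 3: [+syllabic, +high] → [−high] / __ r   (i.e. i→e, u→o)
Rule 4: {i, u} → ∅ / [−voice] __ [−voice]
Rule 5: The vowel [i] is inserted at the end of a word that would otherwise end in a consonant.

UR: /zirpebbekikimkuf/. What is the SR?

Rule 1 (degemination): /bb/ is a geminate; the first /b/ deletes. /zirpebbekikimkuf/ → zirpebekikimkuf.
Rule 2 (post-nasal voicing): /k/ is a voiceless stop immediately after the nasal /m/, so it voices to [g]. /zirpebekikimkuf/ → zirpebekikimguf.
Rule 3 (pre-rhotic lowering): /i/ is a high vowel immediately before /r/, so it lowers to [e]. /zirpebekikimguf/ → zerpebekikimguf.
Rule 4 (high vowel syncope): /i/ is a high vowel flanked by voiceless consonants /k/ and /k/, so it deletes. /zerpebekikimguf/ → zerpebekkimguf.
Rule 5 (final i-epenthesis): the form ends in the consonant /f/, so [i] is inserted word-finally. /zerpebekkimguf/ → zerpebekkimgufi.

zerpebekkimgufi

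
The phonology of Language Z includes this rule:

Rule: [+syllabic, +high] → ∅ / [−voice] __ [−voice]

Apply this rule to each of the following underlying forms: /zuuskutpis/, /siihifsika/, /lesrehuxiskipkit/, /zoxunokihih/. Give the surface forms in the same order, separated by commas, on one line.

/zuuskutpis/: /u/ is a high vowel flanked by voiceless consonants /k/ and /t/, so it deletes. /i/ is a high vowel flanked by voiceless consonants /p/ and /s/, so it deletes. → [zuusktps].
/siihifsika/: /i/ is a high vowel flanked by voiceless consonants /h/ and /f/, so it deletes. /i/ is a high vowel flanked by voiceless consonants /s/ and /k/, so it deletes. → [siihfska].
/lesrehuxiskipkit/: /u/ is a high vowel flanked by voiceless consonants /h/ and /x/, so it deletes. /i/ is a high vowel flanked by voiceless consonants /x/ and /s/, so it deletes. /i/ is a high vowel flanked by voiceless consonants /k/ and /p/, so it deletes. /i/ is a high vowel flanked by voiceless consonants /k/ and /t/, so it deletes. → [lesrehxskpkt].
/zoxunokihih/: /i/ is a high vowel flanked by voiceless consonants /k/ and /h/, so it deletes. /i/ is a high vowel flanked by voiceless consonants /h/ and /h/, so it deletes. → [zoxunokhh].

zuusktps, siihfska, lesrehxskpkt, zoxunokhh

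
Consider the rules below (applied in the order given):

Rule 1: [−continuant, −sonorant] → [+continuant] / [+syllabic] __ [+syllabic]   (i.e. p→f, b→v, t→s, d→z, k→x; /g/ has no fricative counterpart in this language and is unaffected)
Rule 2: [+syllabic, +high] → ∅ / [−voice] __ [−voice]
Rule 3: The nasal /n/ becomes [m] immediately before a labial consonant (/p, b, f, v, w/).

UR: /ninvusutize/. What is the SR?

Rule 1 (intervocalic spirantization): /t/ is a stop between vowels /u/ and /i/, so it spirantizes to the fricative [s]. /ninvusutize/ → ninvususize.
Rule 2 (high vowel syncope): /u/ is a high vowel flanked by voiceless consonants /s/ and /s/, so it deletes. /ninvususize/ → ninvussize.
Rule 3 (nasal place assimilation): /n/ precedes the labial consonant /v/, so it assimilates in place to [m]. /ninvussize/ → nimvussize.

nimvussize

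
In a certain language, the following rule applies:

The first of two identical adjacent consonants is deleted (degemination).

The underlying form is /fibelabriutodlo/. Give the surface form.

fibelabriutodlo

No segment of /fibelabriutodlo/ meets the structural description of the rule, so the form surfaces unchanged.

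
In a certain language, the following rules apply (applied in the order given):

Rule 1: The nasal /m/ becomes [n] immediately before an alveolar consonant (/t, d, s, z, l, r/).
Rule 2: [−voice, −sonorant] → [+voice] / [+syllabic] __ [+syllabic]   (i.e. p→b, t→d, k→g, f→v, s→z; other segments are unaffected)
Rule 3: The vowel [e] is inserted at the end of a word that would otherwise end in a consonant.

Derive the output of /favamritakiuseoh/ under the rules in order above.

Rule 1 (nasal place assimilation): /m/ precedes the alveolar consonant /r/, so it assimilates in place to [n]. /favamritakiuseoh/ → favanritakiuseoh.
Rule 2 (intervocalic voicing): /t/ is a voiceless obstruent between vowels /i/ and /a/, so it voices to [d]. /k/ is a voiceless obstruent between vowels /a/ and /i/, so it voices to [g]. /s/ is a voiceless obstruent between vowels /u/ and /e/, so it voices to [z]. /favanritakiuseoh/ → favanridagiuzeoh.
Rule 3 (final e-epenthesis): the form ends in the consonant /h/, so [e] is inserted word-finally. /favanridagiuzeoh/ → favanridagiuzeohe.

favanridagiuzeohe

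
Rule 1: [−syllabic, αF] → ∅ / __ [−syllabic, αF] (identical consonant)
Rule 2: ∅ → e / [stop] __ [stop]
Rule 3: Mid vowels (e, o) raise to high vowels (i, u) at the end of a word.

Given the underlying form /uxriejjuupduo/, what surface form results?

Rule 1 (degemination): /jj/ is a geminate; the first /j/ deletes. /uxriejjuupduo/ → uxriejuupduo.
Rule 2 (stop-cluster e-epenthesis): /p/ and /d/ form a stop–stop cluster, so [e] is inserted between them. /uxriejuupduo/ → uxriejuupeduo.
Rule 3 (final vowel raising): /o/ is a mid vowel in word-final position, so it raises to [u]. /uxriejuupeduo/ → uxriejuupeduu.

uxriejuupeduu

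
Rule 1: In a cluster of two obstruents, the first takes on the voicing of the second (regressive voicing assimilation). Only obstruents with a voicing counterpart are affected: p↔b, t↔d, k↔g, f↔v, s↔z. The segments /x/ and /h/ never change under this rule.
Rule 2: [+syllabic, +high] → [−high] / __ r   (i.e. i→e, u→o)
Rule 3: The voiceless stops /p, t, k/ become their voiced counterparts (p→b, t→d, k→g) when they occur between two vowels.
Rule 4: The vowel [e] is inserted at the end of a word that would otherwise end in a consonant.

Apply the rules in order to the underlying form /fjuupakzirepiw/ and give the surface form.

Rule 1 (regressive voicing assimilation): /k/ precedes the voiced obstruent /z/, so it voices to [g] by assimilation. /fjuupakzirepiw/ → fjuupagzirepiw.
Rule 2 (pre-rhotic lowering): /i/ is a high vowel immediately before /r/, so it lowers to [e]. /fjuupagzirepiw/ → fjuupagzerepiw.
Rule 3 (intervocalic voicing): /p/ is a voiceless stop between vowels /u/ and /a/, so it voices to [b]. /p/ is a voiceless stop between vowels /e/ and /i/, so it voices to [b]. /fjuupagzerepiw/ → fjuubagzerebiw.
Rule 4 (final e-epenthesis): the form ends in the consonant /w/, so [e] is inserted word-finally. /fjuubagzerebiw/ → fjuubagzerebiwe.

fjuubagzerebiwe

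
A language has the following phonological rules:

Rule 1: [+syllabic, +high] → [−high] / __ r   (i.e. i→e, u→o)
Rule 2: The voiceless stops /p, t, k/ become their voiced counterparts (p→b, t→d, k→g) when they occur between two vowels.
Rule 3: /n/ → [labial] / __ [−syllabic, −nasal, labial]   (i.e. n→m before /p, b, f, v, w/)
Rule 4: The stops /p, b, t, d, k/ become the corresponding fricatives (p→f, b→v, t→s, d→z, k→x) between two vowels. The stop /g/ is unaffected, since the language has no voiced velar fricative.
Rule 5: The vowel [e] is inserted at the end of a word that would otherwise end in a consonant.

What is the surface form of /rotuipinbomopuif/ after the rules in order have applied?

Rule 1 (pre-rhotic lowering): no segment meets the environment; /rotuipinbomopuif/ is unchanged.
Rule 2 (intervocalic voicing): /t/ is a voiceless stop between vowels /o/ and /u/, so it voices to [d]. /p/ is a voiceless stop between vowels /i/ and /i/, so it voices to [b]. /p/ is a voiceless stop between vowels /o/ and /u/, so it voices to [b]. /rotuipinbomopuif/ → roduibinbomobuif.
Rule 3 (nasal place assimilation): /n/ precedes the labial consonant /b/, so it assimilates in place to [m]. /roduibinbomobuif/ → roduibimbomobuif.
Rule 4 (intervocalic spirantization): /d/ is a stop between vowels /o/ and /u/, so it spirantizes to the fricative [z]. /b/ is a stop between vowels /i/ and /i/, so it spirantizes to the fricative [v]. /b/ is a stop between vowels /o/ and /u/, so it spirantizes to the fricative [v]. /roduibimbomobuif/ → rozuivimbomovuif.
Rule 5 (final e-epenthesis): the form ends in the consonant /f/, so [e] is inserted word-finally. /rozuivimbomovuif/ → rozuivimbomovuife.

rozuivimbomovuife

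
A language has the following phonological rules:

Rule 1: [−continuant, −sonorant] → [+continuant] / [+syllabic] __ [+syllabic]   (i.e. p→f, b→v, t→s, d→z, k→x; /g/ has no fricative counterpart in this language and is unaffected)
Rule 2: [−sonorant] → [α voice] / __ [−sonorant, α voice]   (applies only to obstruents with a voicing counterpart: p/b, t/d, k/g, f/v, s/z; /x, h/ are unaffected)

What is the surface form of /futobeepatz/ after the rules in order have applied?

fusoveefadz

Rule 1 (intervocalic spirantization): /t/ is a stop between vowels /u/ and /o/, so it spirantizes to the fricative [s]. /b/ is a stop between vowels /o/ and /e/, so it spirantizes to the fricative [v]. /p/ is a stop between vowels /e/ and /a/, so it spirantizes to the fricative [f]. /futobeepatz/ → fusoveefatz.
Rule 2 (regressive voicing assimilation): /t/ precedes the voiced obstruent /z/, so it voices to [d] by assimilation. /fusoveefatz/ → fusoveefadz.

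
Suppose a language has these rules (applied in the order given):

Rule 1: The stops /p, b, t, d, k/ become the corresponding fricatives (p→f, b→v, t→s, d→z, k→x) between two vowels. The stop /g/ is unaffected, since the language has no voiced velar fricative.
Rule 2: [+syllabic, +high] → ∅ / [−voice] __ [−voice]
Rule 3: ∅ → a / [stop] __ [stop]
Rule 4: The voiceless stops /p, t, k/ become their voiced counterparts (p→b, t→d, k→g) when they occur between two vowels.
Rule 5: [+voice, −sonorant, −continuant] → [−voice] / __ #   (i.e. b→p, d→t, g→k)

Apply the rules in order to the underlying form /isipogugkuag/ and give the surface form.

isfogugaguak

Rule 1 (intervocalic spirantization): /p/ is a stop between vowels /i/ and /o/, so it spirantizes to the fricative [f]. /isipogugkuag/ → isifogugkuag.
Rule 2 (high vowel syncope): /i/ is a high vowel flanked by voiceless consonants /s/ and /f/, so it deletes. /isifogugkuag/ → isfogugkuag.
Rule 3 (stop-cluster a-epenthesis): /g/ and /k/ form a stop–stop cluster, so [a] is inserted between them. /isfogugkuag/ → isfogugakuag.
Rule 4 (intervocalic voicing): /k/ is a voiceless stop between vowels /a/ and /u/, so it voices to [g]. /isfogugakuag/ → isfogugaguag.
Rule 5 (final devoicing): /g/ is a voiced stop in word-final position, so it devoices to [k]. /isfogugaguag/ → isfogugaguak.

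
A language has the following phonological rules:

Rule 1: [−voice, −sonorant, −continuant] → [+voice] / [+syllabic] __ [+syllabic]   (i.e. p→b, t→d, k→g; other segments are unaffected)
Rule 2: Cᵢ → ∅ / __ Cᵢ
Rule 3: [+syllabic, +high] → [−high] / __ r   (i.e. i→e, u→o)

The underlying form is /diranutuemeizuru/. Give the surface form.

deranuduemeizoru

Rule 1 (intervocalic voicing): /t/ is a voiceless stop between vowels /u/ and /u/, so it voices to [d]. /diranutuemeizuru/ → diranuduemeizuru.
Rule 2 (degemination): no segment meets the environment; /diranuduemeizuru/ is unchanged.
Rule 3 (pre-rhotic lowering): /i/ is a high vowel immediately before /r/, so it lowers to [e]. /u/ is a high vowel immediately before /r/, so it lowers to [o]. /diranuduemeizuru/ → deranuduemeizoru.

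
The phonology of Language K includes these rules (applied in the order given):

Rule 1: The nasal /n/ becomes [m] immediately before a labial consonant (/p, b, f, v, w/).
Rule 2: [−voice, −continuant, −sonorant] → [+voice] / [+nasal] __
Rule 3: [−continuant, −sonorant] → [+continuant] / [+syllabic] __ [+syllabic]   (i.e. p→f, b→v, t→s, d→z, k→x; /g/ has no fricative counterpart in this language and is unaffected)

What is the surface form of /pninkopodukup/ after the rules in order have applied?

Rule 1 (nasal place assimilation): no segment meets the environment; /pninkopodukup/ is unchanged.
Rule 2 (post-nasal voicing): /k/ is a voiceless stop immediately after the nasal /n/, so it voices to [g]. /pninkopodukup/ → pningopodukup.
Rule 3 (intervocalic spirantization): /p/ is a stop between vowels /o/ and /o/, so it spirantizes to the fricative [f]. /d/ is a stop between vowels /o/ and /u/, so it spirantizes to the fricative [z]. /k/ is a stop between vowels /u/ and /u/, so it spirantizes to the fricative [x]. /pningopodukup/ → pningofozuxup.

pningofozuxup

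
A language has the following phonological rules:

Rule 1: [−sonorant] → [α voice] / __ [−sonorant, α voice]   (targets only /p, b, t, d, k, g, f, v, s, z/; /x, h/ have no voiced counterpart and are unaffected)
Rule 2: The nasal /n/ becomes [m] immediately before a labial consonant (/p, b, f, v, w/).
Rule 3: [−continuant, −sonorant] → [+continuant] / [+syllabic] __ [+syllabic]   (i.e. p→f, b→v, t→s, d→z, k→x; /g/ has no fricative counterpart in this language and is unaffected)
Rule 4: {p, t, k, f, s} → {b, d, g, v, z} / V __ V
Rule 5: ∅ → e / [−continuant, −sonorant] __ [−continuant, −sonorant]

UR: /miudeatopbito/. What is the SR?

Rule 1 (regressive voicing assimilation): /p/ precedes the voiced obstruent /b/, so it voices to [b] by assimilation. /miudeatopbito/ → miudeatobbito.
Rule 2 (nasal place assimilation): no segment meets the environment; /miudeatobbito/ is unchanged.
Rule 3 (intervocalic spirantization): /d/ is a stop between vowels /u/ and /e/, so it spirantizes to the fricative [z]. /t/ is a stop between vowels /a/ and /o/, so it spirantizes to the fricative [s]. /t/ is a stop between vowels /i/ and /o/, so it spirantizes to the fricative [s]. /miudeatobbito/ → miuzeasobbiso.
Rule 4 (intervocalic voicing): /s/ is a voiceless obstruent between vowels /a/ and /o/, so it voices to [z]. /s/ is a voiceless obstruent between vowels /i/ and /o/, so it voices to [z]. /miuzeasobbiso/ → miuzeazobbizo.
Rule 5 (stop-cluster e-epenthesis): /b/ and /b/ form a stop–stop cluster, so [e] is inserted between them. /miuzeazobbizo/ → miuzeazobebizo.

miuzeazobebizo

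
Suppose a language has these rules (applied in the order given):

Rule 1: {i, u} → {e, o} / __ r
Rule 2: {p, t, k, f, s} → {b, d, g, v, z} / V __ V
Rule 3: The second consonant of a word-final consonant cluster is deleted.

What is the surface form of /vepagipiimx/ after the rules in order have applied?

Rule 1 (pre-rhotic lowering): no segment meets the environment; /vepagipiimx/ is unchanged.
Rule 2 (intervocalic voicing): /p/ is a voiceless obstruent between vowels /e/ and /a/, so it voices to [b]. /p/ is a voiceless obstruent between vowels /i/ and /i/, so it voices to [b]. /vepagipiimx/ → vebagibiimx.
Rule 3 (final cluster simplification): /x/ is the second consonant of a word-final cluster /mx/, so it deletes. /vebagibiimx/ → vebagibiim.

vebagibiim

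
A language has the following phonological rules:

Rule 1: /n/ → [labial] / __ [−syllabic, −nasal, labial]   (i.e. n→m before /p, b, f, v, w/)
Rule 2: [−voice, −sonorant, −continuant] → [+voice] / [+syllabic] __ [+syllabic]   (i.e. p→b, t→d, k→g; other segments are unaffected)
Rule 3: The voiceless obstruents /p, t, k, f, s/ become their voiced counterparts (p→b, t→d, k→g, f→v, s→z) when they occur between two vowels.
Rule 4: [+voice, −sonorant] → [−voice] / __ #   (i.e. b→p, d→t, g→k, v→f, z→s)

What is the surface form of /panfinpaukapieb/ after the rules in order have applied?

pamfimpaugabiep

Rule 1 (nasal place assimilation): /n/ precedes the labial consonant /f/, so it assimilates in place to [m]. /n/ precedes the labial consonant /p/, so it assimilates in place to [m]. /panfinpaukapieb/ → pamfimpaukapieb.
Rule 2 (intervocalic voicing): /k/ is a voiceless stop between vowels /u/ and /a/, so it voices to [g]. /p/ is a voiceless stop between vowels /a/ and /i/, so it voices to [b]. /pamfimpaukapieb/ → pamfimpaugabieb.
Rule 3 (intervocalic voicing): no segment meets the environment; /pamfimpaugabieb/ is unchanged.
Rule 4 (final devoicing): /b/ is a voiced obstruent in word-final position, so it devoices to [p]. /pamfimpaugabieb/ → pamfimpaugabiep.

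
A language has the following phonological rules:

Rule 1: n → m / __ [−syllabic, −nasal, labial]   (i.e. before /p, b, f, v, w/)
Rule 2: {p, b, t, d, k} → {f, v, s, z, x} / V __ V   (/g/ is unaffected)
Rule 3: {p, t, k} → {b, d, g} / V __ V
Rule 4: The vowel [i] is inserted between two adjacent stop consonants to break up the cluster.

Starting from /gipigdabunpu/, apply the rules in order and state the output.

gifigidavumpu

Rule 1 (nasal place assimilation): /n/ precedes the labial consonant /p/, so it assimilates in place to [m]. /gipigdabunpu/ → gipigdabumpu.
Rule 2 (intervocalic spirantization): /p/ is a stop between vowels /i/ and /i/, so it spirantizes to the fricative [f]. /b/ is a stop between vowels /a/ and /u/, so it spirantizes to the fricative [v]. /gipigdabumpu/ → gifigdavumpu.
Rule 3 (intervocalic voicing): no segment meets the environment; /gifigdavumpu/ is unchanged.
Rule 4 (stop-cluster i-epenthesis): /g/ and /d/ form a stop–stop cluster, so [i] is inserted between them. /gifigdavumpu/ → gifigidavumpu.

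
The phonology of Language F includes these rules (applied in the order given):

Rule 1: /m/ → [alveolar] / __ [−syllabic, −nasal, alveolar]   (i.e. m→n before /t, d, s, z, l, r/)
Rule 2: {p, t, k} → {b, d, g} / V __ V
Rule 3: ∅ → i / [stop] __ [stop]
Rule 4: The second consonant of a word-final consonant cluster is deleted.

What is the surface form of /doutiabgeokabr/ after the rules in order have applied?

doudiabigeogab

Rule 1 (nasal place assimilation): no segment meets the environment; /doutiabgeokabr/ is unchanged.
Rule 2 (intervocalic voicing): /t/ is a voiceless stop between vowels /u/ and /i/, so it voices to [d]. /k/ is a voiceless stop between vowels /o/ and /a/, so it voices to [g]. /doutiabgeokabr/ → doudiabgeogabr.
Rule 3 (stop-cluster i-epenthesis): /b/ and /g/ form a stop–stop cluster, so [i] is inserted between them. /doudiabgeogabr/ → doudiabigeogabr.
Rule 4 (final cluster simplification): /r/ is the second consonant of a word-final cluster /br/, so it deletes. /doudiabigeogabr/ → doudiabigeogab.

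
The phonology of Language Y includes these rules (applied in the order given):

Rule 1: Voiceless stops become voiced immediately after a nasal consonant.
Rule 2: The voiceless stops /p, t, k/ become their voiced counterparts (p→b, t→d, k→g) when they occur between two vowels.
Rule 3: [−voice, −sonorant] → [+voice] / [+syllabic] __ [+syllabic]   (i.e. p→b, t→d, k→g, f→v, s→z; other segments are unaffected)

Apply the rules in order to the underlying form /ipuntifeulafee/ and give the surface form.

ibundiveulavee

Rule 1 (post-nasal voicing): /t/ is a voiceless stop immediately after the nasal /n/, so it voices to [d]. /ipuntifeulafee/ → ipundifeulafee.
Rule 2 (intervocalic voicing): /p/ is a voiceless stop between vowels /i/ and /u/, so it voices to [b]. /ipundifeulafee/ → ibundifeulafee.
Rule 3 (intervocalic voicing): /f/ is a voiceless obstruent between vowels /i/ and /e/, so it voices to [v]. /f/ is a voiceless obstruent between vowels /a/ and /e/, so it voices to [v]. /ibundifeulafee/ → ibundiveulavee.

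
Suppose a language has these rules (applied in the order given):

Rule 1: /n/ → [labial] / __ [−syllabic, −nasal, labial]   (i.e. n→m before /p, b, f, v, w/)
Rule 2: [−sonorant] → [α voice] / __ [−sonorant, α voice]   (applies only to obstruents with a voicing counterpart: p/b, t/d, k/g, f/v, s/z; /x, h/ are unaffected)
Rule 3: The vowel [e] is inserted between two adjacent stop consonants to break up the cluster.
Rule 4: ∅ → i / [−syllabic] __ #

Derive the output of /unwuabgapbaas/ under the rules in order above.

umwuabegabebaasi

Rule 1 (nasal place assimilation): /n/ precedes the labial consonant /w/, so it assimilates in place to [m]. /unwuabgapbaas/ → umwuabgapbaas.
Rule 2 (regressive voicing assimilation): /p/ precedes the voiced obstruent /b/, so it voices to [b] by assimilation. /umwuabgapbaas/ → umwuabgabbaas.
Rule 3 (stop-cluster e-epenthesis): /b/ and /g/ form a stop–stop cluster, so [e] is inserted between them. /b/ and /b/ form a stop–stop cluster, so [e] is inserted between them. /umwuabgabbaas/ → umwuabegabebaas.
Rule 4 (final i-epenthesis): the form ends in the consonant /s/, so [i] is inserted word-finally. /umwuabegabebaas/ → umwuabegabebaasi.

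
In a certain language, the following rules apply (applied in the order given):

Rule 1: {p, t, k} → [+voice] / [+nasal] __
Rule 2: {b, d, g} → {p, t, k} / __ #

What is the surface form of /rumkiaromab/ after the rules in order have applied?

Rule 1 (post-nasal voicing): /k/ is a voiceless stop immediately after the nasal /m/, so it voices to [g]. /rumkiaromab/ → rumgiaromab.
Rule 2 (final devoicing): /b/ is a voiced stop in word-final position, so it devoices to [p]. /rumgiaromab/ → rumgiaromap.

rumgiaromap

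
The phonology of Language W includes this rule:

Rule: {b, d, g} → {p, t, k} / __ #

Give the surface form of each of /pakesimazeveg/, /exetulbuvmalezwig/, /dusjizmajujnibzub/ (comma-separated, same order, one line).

/pakesimazeveg/: /g/ is a voiced stop in word-final position, so it devoices to [k]. → [pakesimazevek].
/exetulbuvmalezwig/: /g/ is a voiced stop in word-final position, so it devoices to [k]. → [exetulbuvmalezwik].
/dusjizmajujnibzub/: /b/ is a voiced stop in word-final position, so it devoices to [p]. → [dusjizmajujnibzup].

pakesimazevek, exetulbuvmalezwik, dusjizmajujnibzup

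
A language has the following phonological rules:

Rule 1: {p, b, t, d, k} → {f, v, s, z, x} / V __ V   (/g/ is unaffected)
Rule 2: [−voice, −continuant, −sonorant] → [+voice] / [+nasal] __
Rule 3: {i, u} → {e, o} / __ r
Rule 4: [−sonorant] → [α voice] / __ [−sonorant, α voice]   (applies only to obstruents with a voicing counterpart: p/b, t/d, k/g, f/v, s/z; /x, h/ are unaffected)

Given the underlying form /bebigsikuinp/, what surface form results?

beviksixuinb

Rule 1 (intervocalic spirantization): /b/ is a stop between vowels /e/ and /i/, so it spirantizes to the fricative [v]. /k/ is a stop between vowels /i/ and /u/, so it spirantizes to the fricative [x]. /bebigsikuinp/ → bevigsixuinp.
Rule 2 (post-nasal voicing): /p/ is a voiceless stop immediately after the nasal /n/, so it voices to [b]. /bevigsixuinp/ → bevigsixuinb.
Rule 3 (pre-rhotic lowering): no segment meets the environment; /bevigsixuinb/ is unchanged.
Rule 4 (regressive voicing assimilation): /g/ precedes the voiceless obstruent /s/, so it devoices to [k] by assimilation. /bevigsixuinb/ → beviksixuinb.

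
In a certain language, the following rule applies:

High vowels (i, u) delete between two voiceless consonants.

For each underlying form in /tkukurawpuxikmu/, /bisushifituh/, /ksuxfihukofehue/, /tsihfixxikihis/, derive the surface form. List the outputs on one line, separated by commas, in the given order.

tkkurawpxkmu, bisshfth, ksxfhkofehue, tshfxxkhs

/tkukurawpuxikmu/: /u/ is a high vowel flanked by voiceless consonants /k/ and /k/, so it deletes. /u/ is a high vowel flanked by voiceless consonants /p/ and /x/, so it deletes. /i/ is a high vowel flanked by voiceless consonants /x/ and /k/, so it deletes. → [tkkurawpxkmu].
/bisushifituh/: /u/ is a high vowel flanked by voiceless consonants /s/ and /s/, so it deletes. /i/ is a high vowel flanked by voiceless consonants /h/ and /f/, so it deletes. /i/ is a high vowel flanked by voiceless consonants /f/ and /t/, so it deletes. /u/ is a high vowel flanked by voiceless consonants /t/ and /h/, so it deletes. → [bisshfth].
/ksuxfihukofehue/: /u/ is a high vowel flanked by voiceless consonants /s/ and /x/, so it deletes. /i/ is a high vowel flanked by voiceless consonants /f/ and /h/, so it deletes. /u/ is a high vowel flanked by voiceless consonants /h/ and /k/, so it deletes. → [ksxfhkofehue].
/tsihfixxikihis/: /i/ is a high vowel flanked by voiceless consonants /s/ and /h/, so it deletes. /i/ is a high vowel flanked by voiceless consonants /f/ and /x/, so it deletes. /i/ is a high vowel flanked by voiceless consonants /x/ and /k/, so it deletes. /i/ is a high vowel flanked by voiceless consonants /k/ and /h/, so it deletes. /i/ is a high vowel flanked by voiceless consonants /h/ and /s/, so it deletes. → [tshfxxkhs].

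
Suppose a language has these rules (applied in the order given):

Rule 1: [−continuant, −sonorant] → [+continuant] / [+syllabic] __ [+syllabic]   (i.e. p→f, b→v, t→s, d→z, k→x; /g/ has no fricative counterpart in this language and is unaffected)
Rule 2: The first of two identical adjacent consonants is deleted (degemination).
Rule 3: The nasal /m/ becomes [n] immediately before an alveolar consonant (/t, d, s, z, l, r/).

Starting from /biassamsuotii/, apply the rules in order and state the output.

biasansuosii

Rule 1 (intervocalic spirantization): /t/ is a stop between vowels /o/ and /i/, so it spirantizes to the fricative [s]. /biassamsuotii/ → biassamsuosii.
Rule 2 (degemination): /ss/ is a geminate; the first /s/ deletes. /biassamsuosii/ → biasamsuosii.
Rule 3 (nasal place assimilation): /m/ precedes the alveolar consonant /s/, so it assimilates in place to [n]. /biasamsuosii/ → biasansuosii.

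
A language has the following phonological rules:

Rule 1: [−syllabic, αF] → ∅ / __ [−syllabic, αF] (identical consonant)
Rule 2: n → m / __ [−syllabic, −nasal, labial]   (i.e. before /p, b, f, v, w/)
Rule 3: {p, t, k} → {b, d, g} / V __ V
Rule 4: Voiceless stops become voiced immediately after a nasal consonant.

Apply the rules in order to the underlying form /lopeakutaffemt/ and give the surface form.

lobeagudafemd

Rule 1 (degemination): /ff/ is a geminate; the first /f/ deletes. /lopeakutaffemt/ → lopeakutafemt.
Rule 2 (nasal place assimilation): no segment meets the environment; /lopeakutafemt/ is unchanged.
Rule 3 (intervocalic voicing): /p/ is a voiceless stop between vowels /o/ and /e/, so it voices to [b]. /k/ is a voiceless stop between vowels /a/ and /u/, so it voices to [g]. /t/ is a voiceless stop between vowels /u/ and /a/, so it voices to [d]. /lopeakutafemt/ → lobeagudafemt.
Rule 4 (post-nasal voicing): /t/ is a voiceless stop immediately after the nasal /m/, so it voices to [d]. /lobeagudafemt/ → lobeagudafemd.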